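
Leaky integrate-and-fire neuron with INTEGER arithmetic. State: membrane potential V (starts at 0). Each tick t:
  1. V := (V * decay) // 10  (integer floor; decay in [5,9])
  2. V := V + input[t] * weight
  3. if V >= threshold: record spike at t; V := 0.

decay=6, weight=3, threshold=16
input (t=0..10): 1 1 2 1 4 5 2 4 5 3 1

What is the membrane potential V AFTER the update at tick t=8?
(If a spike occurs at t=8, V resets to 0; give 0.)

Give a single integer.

t=0: input=1 -> V=3
t=1: input=1 -> V=4
t=2: input=2 -> V=8
t=3: input=1 -> V=7
t=4: input=4 -> V=0 FIRE
t=5: input=5 -> V=15
t=6: input=2 -> V=15
t=7: input=4 -> V=0 FIRE
t=8: input=5 -> V=15
t=9: input=3 -> V=0 FIRE
t=10: input=1 -> V=3

Answer: 15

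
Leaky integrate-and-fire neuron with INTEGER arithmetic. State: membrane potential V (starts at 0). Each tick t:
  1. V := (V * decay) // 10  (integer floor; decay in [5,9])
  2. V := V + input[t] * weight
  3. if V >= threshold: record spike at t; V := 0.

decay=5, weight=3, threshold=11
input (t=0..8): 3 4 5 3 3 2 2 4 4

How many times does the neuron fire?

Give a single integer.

Answer: 5

Derivation:
t=0: input=3 -> V=9
t=1: input=4 -> V=0 FIRE
t=2: input=5 -> V=0 FIRE
t=3: input=3 -> V=9
t=4: input=3 -> V=0 FIRE
t=5: input=2 -> V=6
t=6: input=2 -> V=9
t=7: input=4 -> V=0 FIRE
t=8: input=4 -> V=0 FIRE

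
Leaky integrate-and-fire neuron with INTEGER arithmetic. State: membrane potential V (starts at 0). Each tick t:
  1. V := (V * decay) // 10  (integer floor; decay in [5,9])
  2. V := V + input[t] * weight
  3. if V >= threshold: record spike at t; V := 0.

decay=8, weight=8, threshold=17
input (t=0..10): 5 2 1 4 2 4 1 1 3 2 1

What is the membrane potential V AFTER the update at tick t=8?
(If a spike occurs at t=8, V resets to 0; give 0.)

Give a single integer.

Answer: 0

Derivation:
t=0: input=5 -> V=0 FIRE
t=1: input=2 -> V=16
t=2: input=1 -> V=0 FIRE
t=3: input=4 -> V=0 FIRE
t=4: input=2 -> V=16
t=5: input=4 -> V=0 FIRE
t=6: input=1 -> V=8
t=7: input=1 -> V=14
t=8: input=3 -> V=0 FIRE
t=9: input=2 -> V=16
t=10: input=1 -> V=0 FIRE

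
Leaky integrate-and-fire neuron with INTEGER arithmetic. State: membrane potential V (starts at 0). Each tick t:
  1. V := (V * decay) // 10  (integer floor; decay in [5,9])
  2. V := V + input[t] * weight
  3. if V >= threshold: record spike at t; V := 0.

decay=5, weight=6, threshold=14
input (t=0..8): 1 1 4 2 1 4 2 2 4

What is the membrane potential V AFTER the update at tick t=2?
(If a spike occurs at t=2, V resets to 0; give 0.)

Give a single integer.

t=0: input=1 -> V=6
t=1: input=1 -> V=9
t=2: input=4 -> V=0 FIRE
t=3: input=2 -> V=12
t=4: input=1 -> V=12
t=5: input=4 -> V=0 FIRE
t=6: input=2 -> V=12
t=7: input=2 -> V=0 FIRE
t=8: input=4 -> V=0 FIRE

Answer: 0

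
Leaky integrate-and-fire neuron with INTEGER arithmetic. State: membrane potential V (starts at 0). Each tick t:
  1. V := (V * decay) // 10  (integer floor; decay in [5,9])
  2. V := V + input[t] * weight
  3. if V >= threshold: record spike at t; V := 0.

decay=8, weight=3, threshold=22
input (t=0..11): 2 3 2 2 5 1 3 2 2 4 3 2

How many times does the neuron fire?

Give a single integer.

Answer: 2

Derivation:
t=0: input=2 -> V=6
t=1: input=3 -> V=13
t=2: input=2 -> V=16
t=3: input=2 -> V=18
t=4: input=5 -> V=0 FIRE
t=5: input=1 -> V=3
t=6: input=3 -> V=11
t=7: input=2 -> V=14
t=8: input=2 -> V=17
t=9: input=4 -> V=0 FIRE
t=10: input=3 -> V=9
t=11: input=2 -> V=13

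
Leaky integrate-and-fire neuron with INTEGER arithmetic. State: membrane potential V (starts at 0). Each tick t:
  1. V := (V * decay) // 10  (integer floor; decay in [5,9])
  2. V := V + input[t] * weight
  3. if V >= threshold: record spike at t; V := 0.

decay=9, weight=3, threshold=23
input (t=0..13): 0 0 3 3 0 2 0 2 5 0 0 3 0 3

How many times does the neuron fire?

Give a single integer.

Answer: 1

Derivation:
t=0: input=0 -> V=0
t=1: input=0 -> V=0
t=2: input=3 -> V=9
t=3: input=3 -> V=17
t=4: input=0 -> V=15
t=5: input=2 -> V=19
t=6: input=0 -> V=17
t=7: input=2 -> V=21
t=8: input=5 -> V=0 FIRE
t=9: input=0 -> V=0
t=10: input=0 -> V=0
t=11: input=3 -> V=9
t=12: input=0 -> V=8
t=13: input=3 -> V=16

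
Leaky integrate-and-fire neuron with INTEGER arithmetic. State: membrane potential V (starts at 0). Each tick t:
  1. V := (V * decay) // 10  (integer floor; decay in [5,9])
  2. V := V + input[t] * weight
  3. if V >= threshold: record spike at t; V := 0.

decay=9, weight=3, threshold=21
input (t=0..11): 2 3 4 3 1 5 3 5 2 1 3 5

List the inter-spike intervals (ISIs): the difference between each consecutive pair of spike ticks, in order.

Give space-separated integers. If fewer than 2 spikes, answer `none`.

t=0: input=2 -> V=6
t=1: input=3 -> V=14
t=2: input=4 -> V=0 FIRE
t=3: input=3 -> V=9
t=4: input=1 -> V=11
t=5: input=5 -> V=0 FIRE
t=6: input=3 -> V=9
t=7: input=5 -> V=0 FIRE
t=8: input=2 -> V=6
t=9: input=1 -> V=8
t=10: input=3 -> V=16
t=11: input=5 -> V=0 FIRE

Answer: 3 2 4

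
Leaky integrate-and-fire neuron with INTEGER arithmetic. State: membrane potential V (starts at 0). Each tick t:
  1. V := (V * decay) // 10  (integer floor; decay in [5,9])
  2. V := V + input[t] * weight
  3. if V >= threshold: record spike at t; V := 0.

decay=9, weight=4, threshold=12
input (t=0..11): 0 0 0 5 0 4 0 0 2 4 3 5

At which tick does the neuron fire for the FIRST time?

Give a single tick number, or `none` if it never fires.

t=0: input=0 -> V=0
t=1: input=0 -> V=0
t=2: input=0 -> V=0
t=3: input=5 -> V=0 FIRE
t=4: input=0 -> V=0
t=5: input=4 -> V=0 FIRE
t=6: input=0 -> V=0
t=7: input=0 -> V=0
t=8: input=2 -> V=8
t=9: input=4 -> V=0 FIRE
t=10: input=3 -> V=0 FIRE
t=11: input=5 -> V=0 FIRE

Answer: 3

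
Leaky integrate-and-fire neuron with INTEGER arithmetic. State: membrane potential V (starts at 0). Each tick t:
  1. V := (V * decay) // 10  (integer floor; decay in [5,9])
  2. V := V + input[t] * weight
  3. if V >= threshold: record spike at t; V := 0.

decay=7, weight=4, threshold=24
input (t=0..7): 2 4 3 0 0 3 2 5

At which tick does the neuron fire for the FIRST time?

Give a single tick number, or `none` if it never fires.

t=0: input=2 -> V=8
t=1: input=4 -> V=21
t=2: input=3 -> V=0 FIRE
t=3: input=0 -> V=0
t=4: input=0 -> V=0
t=5: input=3 -> V=12
t=6: input=2 -> V=16
t=7: input=5 -> V=0 FIRE

Answer: 2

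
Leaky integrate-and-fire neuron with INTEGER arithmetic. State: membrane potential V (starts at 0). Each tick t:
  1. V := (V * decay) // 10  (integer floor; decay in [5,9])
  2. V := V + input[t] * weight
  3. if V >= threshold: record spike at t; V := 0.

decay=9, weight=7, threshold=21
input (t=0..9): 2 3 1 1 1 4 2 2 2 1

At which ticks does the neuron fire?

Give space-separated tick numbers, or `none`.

Answer: 1 5 7

Derivation:
t=0: input=2 -> V=14
t=1: input=3 -> V=0 FIRE
t=2: input=1 -> V=7
t=3: input=1 -> V=13
t=4: input=1 -> V=18
t=5: input=4 -> V=0 FIRE
t=6: input=2 -> V=14
t=7: input=2 -> V=0 FIRE
t=8: input=2 -> V=14
t=9: input=1 -> V=19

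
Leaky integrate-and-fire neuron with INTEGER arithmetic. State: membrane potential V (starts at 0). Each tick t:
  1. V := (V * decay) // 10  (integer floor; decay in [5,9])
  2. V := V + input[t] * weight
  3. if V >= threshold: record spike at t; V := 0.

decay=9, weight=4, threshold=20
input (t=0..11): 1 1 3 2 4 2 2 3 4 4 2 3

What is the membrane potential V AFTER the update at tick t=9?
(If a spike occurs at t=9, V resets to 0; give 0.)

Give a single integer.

Answer: 16

Derivation:
t=0: input=1 -> V=4
t=1: input=1 -> V=7
t=2: input=3 -> V=18
t=3: input=2 -> V=0 FIRE
t=4: input=4 -> V=16
t=5: input=2 -> V=0 FIRE
t=6: input=2 -> V=8
t=7: input=3 -> V=19
t=8: input=4 -> V=0 FIRE
t=9: input=4 -> V=16
t=10: input=2 -> V=0 FIRE
t=11: input=3 -> V=12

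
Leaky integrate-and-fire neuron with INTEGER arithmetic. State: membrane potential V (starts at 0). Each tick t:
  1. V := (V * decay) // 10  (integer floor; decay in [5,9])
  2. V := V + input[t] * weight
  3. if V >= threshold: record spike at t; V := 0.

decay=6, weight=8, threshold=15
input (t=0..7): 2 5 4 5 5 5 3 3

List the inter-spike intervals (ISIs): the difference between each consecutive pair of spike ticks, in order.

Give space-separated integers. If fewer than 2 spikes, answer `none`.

t=0: input=2 -> V=0 FIRE
t=1: input=5 -> V=0 FIRE
t=2: input=4 -> V=0 FIRE
t=3: input=5 -> V=0 FIRE
t=4: input=5 -> V=0 FIRE
t=5: input=5 -> V=0 FIRE
t=6: input=3 -> V=0 FIRE
t=7: input=3 -> V=0 FIRE

Answer: 1 1 1 1 1 1 1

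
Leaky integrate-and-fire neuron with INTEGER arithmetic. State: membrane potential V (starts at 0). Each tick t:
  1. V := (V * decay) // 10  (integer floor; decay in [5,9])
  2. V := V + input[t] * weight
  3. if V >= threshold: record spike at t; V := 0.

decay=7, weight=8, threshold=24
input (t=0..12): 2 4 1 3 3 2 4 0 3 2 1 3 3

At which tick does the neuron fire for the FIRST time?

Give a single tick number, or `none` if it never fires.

t=0: input=2 -> V=16
t=1: input=4 -> V=0 FIRE
t=2: input=1 -> V=8
t=3: input=3 -> V=0 FIRE
t=4: input=3 -> V=0 FIRE
t=5: input=2 -> V=16
t=6: input=4 -> V=0 FIRE
t=7: input=0 -> V=0
t=8: input=3 -> V=0 FIRE
t=9: input=2 -> V=16
t=10: input=1 -> V=19
t=11: input=3 -> V=0 FIRE
t=12: input=3 -> V=0 FIRE

Answer: 1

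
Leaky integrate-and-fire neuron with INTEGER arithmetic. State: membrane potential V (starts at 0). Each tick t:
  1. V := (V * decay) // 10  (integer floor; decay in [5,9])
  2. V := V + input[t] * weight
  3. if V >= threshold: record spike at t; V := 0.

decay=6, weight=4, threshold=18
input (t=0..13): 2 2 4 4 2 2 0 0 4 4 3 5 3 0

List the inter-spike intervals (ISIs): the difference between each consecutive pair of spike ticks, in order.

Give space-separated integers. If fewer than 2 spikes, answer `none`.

Answer: 3 4 2

Derivation:
t=0: input=2 -> V=8
t=1: input=2 -> V=12
t=2: input=4 -> V=0 FIRE
t=3: input=4 -> V=16
t=4: input=2 -> V=17
t=5: input=2 -> V=0 FIRE
t=6: input=0 -> V=0
t=7: input=0 -> V=0
t=8: input=4 -> V=16
t=9: input=4 -> V=0 FIRE
t=10: input=3 -> V=12
t=11: input=5 -> V=0 FIRE
t=12: input=3 -> V=12
t=13: input=0 -> V=7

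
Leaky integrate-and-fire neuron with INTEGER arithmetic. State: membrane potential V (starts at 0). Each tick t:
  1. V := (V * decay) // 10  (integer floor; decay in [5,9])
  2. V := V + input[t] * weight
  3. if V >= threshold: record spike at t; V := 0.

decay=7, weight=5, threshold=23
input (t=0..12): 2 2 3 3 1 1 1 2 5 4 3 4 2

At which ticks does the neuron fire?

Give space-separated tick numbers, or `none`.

Answer: 2 8 10 12

Derivation:
t=0: input=2 -> V=10
t=1: input=2 -> V=17
t=2: input=3 -> V=0 FIRE
t=3: input=3 -> V=15
t=4: input=1 -> V=15
t=5: input=1 -> V=15
t=6: input=1 -> V=15
t=7: input=2 -> V=20
t=8: input=5 -> V=0 FIRE
t=9: input=4 -> V=20
t=10: input=3 -> V=0 FIRE
t=11: input=4 -> V=20
t=12: input=2 -> V=0 FIRE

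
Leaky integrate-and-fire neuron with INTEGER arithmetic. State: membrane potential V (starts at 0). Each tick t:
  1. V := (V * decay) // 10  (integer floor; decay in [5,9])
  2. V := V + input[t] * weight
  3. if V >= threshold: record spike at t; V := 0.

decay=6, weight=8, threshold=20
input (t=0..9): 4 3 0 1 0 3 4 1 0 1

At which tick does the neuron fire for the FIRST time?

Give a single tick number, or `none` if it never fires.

t=0: input=4 -> V=0 FIRE
t=1: input=3 -> V=0 FIRE
t=2: input=0 -> V=0
t=3: input=1 -> V=8
t=4: input=0 -> V=4
t=5: input=3 -> V=0 FIRE
t=6: input=4 -> V=0 FIRE
t=7: input=1 -> V=8
t=8: input=0 -> V=4
t=9: input=1 -> V=10

Answer: 0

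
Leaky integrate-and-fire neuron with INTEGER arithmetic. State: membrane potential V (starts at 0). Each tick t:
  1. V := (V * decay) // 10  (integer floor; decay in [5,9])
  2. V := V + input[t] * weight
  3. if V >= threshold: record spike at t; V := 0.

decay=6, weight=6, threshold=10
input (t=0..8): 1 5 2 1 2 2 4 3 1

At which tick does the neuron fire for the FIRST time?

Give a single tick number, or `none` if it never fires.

t=0: input=1 -> V=6
t=1: input=5 -> V=0 FIRE
t=2: input=2 -> V=0 FIRE
t=3: input=1 -> V=6
t=4: input=2 -> V=0 FIRE
t=5: input=2 -> V=0 FIRE
t=6: input=4 -> V=0 FIRE
t=7: input=3 -> V=0 FIRE
t=8: input=1 -> V=6

Answer: 1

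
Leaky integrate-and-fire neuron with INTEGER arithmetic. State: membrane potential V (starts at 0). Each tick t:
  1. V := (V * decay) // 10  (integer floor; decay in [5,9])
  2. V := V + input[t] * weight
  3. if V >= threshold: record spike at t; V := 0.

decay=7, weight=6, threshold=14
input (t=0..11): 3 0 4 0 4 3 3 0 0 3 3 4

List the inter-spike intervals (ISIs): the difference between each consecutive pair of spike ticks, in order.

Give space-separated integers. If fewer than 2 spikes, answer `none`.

Answer: 2 2 1 1 3 1 1

Derivation:
t=0: input=3 -> V=0 FIRE
t=1: input=0 -> V=0
t=2: input=4 -> V=0 FIRE
t=3: input=0 -> V=0
t=4: input=4 -> V=0 FIRE
t=5: input=3 -> V=0 FIRE
t=6: input=3 -> V=0 FIRE
t=7: input=0 -> V=0
t=8: input=0 -> V=0
t=9: input=3 -> V=0 FIRE
t=10: input=3 -> V=0 FIRE
t=11: input=4 -> V=0 FIRE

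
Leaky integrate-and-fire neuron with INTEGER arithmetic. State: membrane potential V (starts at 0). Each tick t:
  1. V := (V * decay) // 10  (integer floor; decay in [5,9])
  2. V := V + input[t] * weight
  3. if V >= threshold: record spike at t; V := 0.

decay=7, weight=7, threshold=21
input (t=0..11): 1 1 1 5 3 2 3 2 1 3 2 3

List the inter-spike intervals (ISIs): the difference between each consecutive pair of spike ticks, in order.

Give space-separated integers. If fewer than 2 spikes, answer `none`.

Answer: 1 2 3 2

Derivation:
t=0: input=1 -> V=7
t=1: input=1 -> V=11
t=2: input=1 -> V=14
t=3: input=5 -> V=0 FIRE
t=4: input=3 -> V=0 FIRE
t=5: input=2 -> V=14
t=6: input=3 -> V=0 FIRE
t=7: input=2 -> V=14
t=8: input=1 -> V=16
t=9: input=3 -> V=0 FIRE
t=10: input=2 -> V=14
t=11: input=3 -> V=0 FIRE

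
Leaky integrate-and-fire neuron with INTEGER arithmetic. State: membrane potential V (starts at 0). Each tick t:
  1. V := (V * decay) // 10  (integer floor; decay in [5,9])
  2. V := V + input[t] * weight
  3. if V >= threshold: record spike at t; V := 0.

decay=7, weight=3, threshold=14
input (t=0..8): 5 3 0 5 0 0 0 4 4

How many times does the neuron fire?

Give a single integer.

Answer: 3

Derivation:
t=0: input=5 -> V=0 FIRE
t=1: input=3 -> V=9
t=2: input=0 -> V=6
t=3: input=5 -> V=0 FIRE
t=4: input=0 -> V=0
t=5: input=0 -> V=0
t=6: input=0 -> V=0
t=7: input=4 -> V=12
t=8: input=4 -> V=0 FIRE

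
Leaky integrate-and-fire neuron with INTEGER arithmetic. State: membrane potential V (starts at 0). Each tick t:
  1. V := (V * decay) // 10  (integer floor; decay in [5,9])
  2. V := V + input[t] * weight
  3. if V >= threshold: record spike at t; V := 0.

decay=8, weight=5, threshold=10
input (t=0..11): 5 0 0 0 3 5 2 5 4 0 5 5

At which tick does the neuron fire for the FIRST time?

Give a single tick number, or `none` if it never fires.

Answer: 0

Derivation:
t=0: input=5 -> V=0 FIRE
t=1: input=0 -> V=0
t=2: input=0 -> V=0
t=3: input=0 -> V=0
t=4: input=3 -> V=0 FIRE
t=5: input=5 -> V=0 FIRE
t=6: input=2 -> V=0 FIRE
t=7: input=5 -> V=0 FIRE
t=8: input=4 -> V=0 FIRE
t=9: input=0 -> V=0
t=10: input=5 -> V=0 FIRE
t=11: input=5 -> V=0 FIRE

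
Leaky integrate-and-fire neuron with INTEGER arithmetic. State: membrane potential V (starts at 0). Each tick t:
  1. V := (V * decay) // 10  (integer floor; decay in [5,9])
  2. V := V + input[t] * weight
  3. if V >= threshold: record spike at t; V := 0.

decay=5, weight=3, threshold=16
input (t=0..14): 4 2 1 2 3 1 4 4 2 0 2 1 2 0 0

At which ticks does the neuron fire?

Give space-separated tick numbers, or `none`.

Answer: 6

Derivation:
t=0: input=4 -> V=12
t=1: input=2 -> V=12
t=2: input=1 -> V=9
t=3: input=2 -> V=10
t=4: input=3 -> V=14
t=5: input=1 -> V=10
t=6: input=4 -> V=0 FIRE
t=7: input=4 -> V=12
t=8: input=2 -> V=12
t=9: input=0 -> V=6
t=10: input=2 -> V=9
t=11: input=1 -> V=7
t=12: input=2 -> V=9
t=13: input=0 -> V=4
t=14: input=0 -> V=2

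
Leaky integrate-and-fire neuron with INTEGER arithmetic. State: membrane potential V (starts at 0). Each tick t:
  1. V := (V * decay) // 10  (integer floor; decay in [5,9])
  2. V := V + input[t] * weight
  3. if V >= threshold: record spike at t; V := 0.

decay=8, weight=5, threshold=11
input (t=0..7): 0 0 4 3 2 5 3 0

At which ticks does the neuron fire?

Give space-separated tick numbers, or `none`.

t=0: input=0 -> V=0
t=1: input=0 -> V=0
t=2: input=4 -> V=0 FIRE
t=3: input=3 -> V=0 FIRE
t=4: input=2 -> V=10
t=5: input=5 -> V=0 FIRE
t=6: input=3 -> V=0 FIRE
t=7: input=0 -> V=0

Answer: 2 3 5 6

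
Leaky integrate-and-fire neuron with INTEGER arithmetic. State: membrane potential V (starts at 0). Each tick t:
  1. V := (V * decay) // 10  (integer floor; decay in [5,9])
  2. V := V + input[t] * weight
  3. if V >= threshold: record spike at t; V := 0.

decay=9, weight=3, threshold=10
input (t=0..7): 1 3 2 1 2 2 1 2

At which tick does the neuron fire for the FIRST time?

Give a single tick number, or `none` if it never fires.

Answer: 1

Derivation:
t=0: input=1 -> V=3
t=1: input=3 -> V=0 FIRE
t=2: input=2 -> V=6
t=3: input=1 -> V=8
t=4: input=2 -> V=0 FIRE
t=5: input=2 -> V=6
t=6: input=1 -> V=8
t=7: input=2 -> V=0 FIRE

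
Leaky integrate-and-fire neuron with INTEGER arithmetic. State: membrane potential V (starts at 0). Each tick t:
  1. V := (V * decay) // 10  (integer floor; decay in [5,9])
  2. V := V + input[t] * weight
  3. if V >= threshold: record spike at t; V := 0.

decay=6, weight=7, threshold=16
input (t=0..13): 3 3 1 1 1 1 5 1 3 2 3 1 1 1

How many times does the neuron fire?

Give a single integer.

Answer: 5

Derivation:
t=0: input=3 -> V=0 FIRE
t=1: input=3 -> V=0 FIRE
t=2: input=1 -> V=7
t=3: input=1 -> V=11
t=4: input=1 -> V=13
t=5: input=1 -> V=14
t=6: input=5 -> V=0 FIRE
t=7: input=1 -> V=7
t=8: input=3 -> V=0 FIRE
t=9: input=2 -> V=14
t=10: input=3 -> V=0 FIRE
t=11: input=1 -> V=7
t=12: input=1 -> V=11
t=13: input=1 -> V=13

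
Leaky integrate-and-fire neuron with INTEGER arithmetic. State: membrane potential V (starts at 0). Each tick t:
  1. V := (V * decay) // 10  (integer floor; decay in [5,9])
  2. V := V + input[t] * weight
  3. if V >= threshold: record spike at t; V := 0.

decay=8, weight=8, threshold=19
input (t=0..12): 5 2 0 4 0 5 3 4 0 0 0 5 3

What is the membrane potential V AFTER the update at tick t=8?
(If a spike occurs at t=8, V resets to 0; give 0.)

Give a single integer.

Answer: 0

Derivation:
t=0: input=5 -> V=0 FIRE
t=1: input=2 -> V=16
t=2: input=0 -> V=12
t=3: input=4 -> V=0 FIRE
t=4: input=0 -> V=0
t=5: input=5 -> V=0 FIRE
t=6: input=3 -> V=0 FIRE
t=7: input=4 -> V=0 FIRE
t=8: input=0 -> V=0
t=9: input=0 -> V=0
t=10: input=0 -> V=0
t=11: input=5 -> V=0 FIRE
t=12: input=3 -> V=0 FIRE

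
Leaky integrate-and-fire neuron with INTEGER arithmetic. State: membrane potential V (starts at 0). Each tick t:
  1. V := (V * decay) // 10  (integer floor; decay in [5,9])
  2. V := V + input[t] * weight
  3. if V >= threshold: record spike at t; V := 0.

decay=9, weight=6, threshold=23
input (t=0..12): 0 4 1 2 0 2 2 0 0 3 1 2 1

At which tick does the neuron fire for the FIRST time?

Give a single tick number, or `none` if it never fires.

t=0: input=0 -> V=0
t=1: input=4 -> V=0 FIRE
t=2: input=1 -> V=6
t=3: input=2 -> V=17
t=4: input=0 -> V=15
t=5: input=2 -> V=0 FIRE
t=6: input=2 -> V=12
t=7: input=0 -> V=10
t=8: input=0 -> V=9
t=9: input=3 -> V=0 FIRE
t=10: input=1 -> V=6
t=11: input=2 -> V=17
t=12: input=1 -> V=21

Answer: 1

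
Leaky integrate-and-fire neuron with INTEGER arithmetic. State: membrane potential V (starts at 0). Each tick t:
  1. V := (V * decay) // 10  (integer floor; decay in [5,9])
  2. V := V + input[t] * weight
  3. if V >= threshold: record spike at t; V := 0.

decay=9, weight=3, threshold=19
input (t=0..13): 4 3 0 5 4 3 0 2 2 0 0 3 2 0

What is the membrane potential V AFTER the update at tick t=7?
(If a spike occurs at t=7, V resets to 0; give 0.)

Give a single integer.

t=0: input=4 -> V=12
t=1: input=3 -> V=0 FIRE
t=2: input=0 -> V=0
t=3: input=5 -> V=15
t=4: input=4 -> V=0 FIRE
t=5: input=3 -> V=9
t=6: input=0 -> V=8
t=7: input=2 -> V=13
t=8: input=2 -> V=17
t=9: input=0 -> V=15
t=10: input=0 -> V=13
t=11: input=3 -> V=0 FIRE
t=12: input=2 -> V=6
t=13: input=0 -> V=5

Answer: 13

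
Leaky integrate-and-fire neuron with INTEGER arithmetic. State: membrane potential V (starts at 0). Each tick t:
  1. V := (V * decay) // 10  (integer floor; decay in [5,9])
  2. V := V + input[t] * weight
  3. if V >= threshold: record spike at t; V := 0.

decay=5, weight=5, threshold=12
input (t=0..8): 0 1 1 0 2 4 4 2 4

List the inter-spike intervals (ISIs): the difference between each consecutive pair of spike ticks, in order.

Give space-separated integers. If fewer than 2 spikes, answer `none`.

t=0: input=0 -> V=0
t=1: input=1 -> V=5
t=2: input=1 -> V=7
t=3: input=0 -> V=3
t=4: input=2 -> V=11
t=5: input=4 -> V=0 FIRE
t=6: input=4 -> V=0 FIRE
t=7: input=2 -> V=10
t=8: input=4 -> V=0 FIRE

Answer: 1 2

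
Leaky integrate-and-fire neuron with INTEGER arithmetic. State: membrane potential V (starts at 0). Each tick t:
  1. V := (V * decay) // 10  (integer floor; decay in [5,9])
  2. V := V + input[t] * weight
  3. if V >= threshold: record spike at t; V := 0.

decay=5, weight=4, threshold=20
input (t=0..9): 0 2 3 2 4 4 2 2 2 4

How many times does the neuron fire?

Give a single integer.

t=0: input=0 -> V=0
t=1: input=2 -> V=8
t=2: input=3 -> V=16
t=3: input=2 -> V=16
t=4: input=4 -> V=0 FIRE
t=5: input=4 -> V=16
t=6: input=2 -> V=16
t=7: input=2 -> V=16
t=8: input=2 -> V=16
t=9: input=4 -> V=0 FIRE

Answer: 2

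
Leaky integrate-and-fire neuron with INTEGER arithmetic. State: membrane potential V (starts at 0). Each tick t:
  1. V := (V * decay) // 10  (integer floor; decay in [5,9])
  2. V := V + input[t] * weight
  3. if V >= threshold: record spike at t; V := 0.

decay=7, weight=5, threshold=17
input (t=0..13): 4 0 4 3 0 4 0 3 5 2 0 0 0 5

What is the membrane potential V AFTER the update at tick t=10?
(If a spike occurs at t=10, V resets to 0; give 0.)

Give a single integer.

t=0: input=4 -> V=0 FIRE
t=1: input=0 -> V=0
t=2: input=4 -> V=0 FIRE
t=3: input=3 -> V=15
t=4: input=0 -> V=10
t=5: input=4 -> V=0 FIRE
t=6: input=0 -> V=0
t=7: input=3 -> V=15
t=8: input=5 -> V=0 FIRE
t=9: input=2 -> V=10
t=10: input=0 -> V=7
t=11: input=0 -> V=4
t=12: input=0 -> V=2
t=13: input=5 -> V=0 FIRE

Answer: 7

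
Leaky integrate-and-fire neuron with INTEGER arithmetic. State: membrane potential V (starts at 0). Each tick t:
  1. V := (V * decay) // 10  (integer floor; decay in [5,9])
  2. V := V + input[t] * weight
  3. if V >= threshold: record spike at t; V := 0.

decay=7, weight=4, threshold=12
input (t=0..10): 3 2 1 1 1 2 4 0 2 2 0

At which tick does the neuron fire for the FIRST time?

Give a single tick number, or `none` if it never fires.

t=0: input=3 -> V=0 FIRE
t=1: input=2 -> V=8
t=2: input=1 -> V=9
t=3: input=1 -> V=10
t=4: input=1 -> V=11
t=5: input=2 -> V=0 FIRE
t=6: input=4 -> V=0 FIRE
t=7: input=0 -> V=0
t=8: input=2 -> V=8
t=9: input=2 -> V=0 FIRE
t=10: input=0 -> V=0

Answer: 0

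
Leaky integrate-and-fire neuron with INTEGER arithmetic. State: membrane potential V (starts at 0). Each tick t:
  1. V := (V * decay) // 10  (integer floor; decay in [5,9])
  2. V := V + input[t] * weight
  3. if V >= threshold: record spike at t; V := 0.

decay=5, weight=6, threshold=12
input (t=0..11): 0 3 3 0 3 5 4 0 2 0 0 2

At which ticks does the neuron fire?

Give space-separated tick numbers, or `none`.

t=0: input=0 -> V=0
t=1: input=3 -> V=0 FIRE
t=2: input=3 -> V=0 FIRE
t=3: input=0 -> V=0
t=4: input=3 -> V=0 FIRE
t=5: input=5 -> V=0 FIRE
t=6: input=4 -> V=0 FIRE
t=7: input=0 -> V=0
t=8: input=2 -> V=0 FIRE
t=9: input=0 -> V=0
t=10: input=0 -> V=0
t=11: input=2 -> V=0 FIRE

Answer: 1 2 4 5 6 8 11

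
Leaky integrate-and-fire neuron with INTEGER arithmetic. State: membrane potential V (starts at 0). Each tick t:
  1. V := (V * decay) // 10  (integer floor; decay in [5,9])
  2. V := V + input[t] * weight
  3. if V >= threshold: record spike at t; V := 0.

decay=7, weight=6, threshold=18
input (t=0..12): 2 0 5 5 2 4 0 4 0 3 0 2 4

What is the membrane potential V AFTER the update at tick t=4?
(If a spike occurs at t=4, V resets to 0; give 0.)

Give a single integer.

t=0: input=2 -> V=12
t=1: input=0 -> V=8
t=2: input=5 -> V=0 FIRE
t=3: input=5 -> V=0 FIRE
t=4: input=2 -> V=12
t=5: input=4 -> V=0 FIRE
t=6: input=0 -> V=0
t=7: input=4 -> V=0 FIRE
t=8: input=0 -> V=0
t=9: input=3 -> V=0 FIRE
t=10: input=0 -> V=0
t=11: input=2 -> V=12
t=12: input=4 -> V=0 FIRE

Answer: 12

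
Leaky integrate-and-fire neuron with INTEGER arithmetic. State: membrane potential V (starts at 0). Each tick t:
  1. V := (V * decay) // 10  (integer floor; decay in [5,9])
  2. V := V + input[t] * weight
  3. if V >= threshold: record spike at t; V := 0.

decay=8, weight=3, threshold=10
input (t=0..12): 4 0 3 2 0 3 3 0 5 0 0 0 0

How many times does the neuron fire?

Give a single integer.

t=0: input=4 -> V=0 FIRE
t=1: input=0 -> V=0
t=2: input=3 -> V=9
t=3: input=2 -> V=0 FIRE
t=4: input=0 -> V=0
t=5: input=3 -> V=9
t=6: input=3 -> V=0 FIRE
t=7: input=0 -> V=0
t=8: input=5 -> V=0 FIRE
t=9: input=0 -> V=0
t=10: input=0 -> V=0
t=11: input=0 -> V=0
t=12: input=0 -> V=0

Answer: 4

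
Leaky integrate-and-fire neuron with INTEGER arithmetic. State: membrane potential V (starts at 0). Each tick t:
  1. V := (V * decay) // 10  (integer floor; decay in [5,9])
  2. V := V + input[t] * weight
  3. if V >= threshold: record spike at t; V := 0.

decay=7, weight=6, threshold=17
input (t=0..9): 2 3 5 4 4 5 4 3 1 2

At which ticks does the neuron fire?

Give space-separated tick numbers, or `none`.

Answer: 1 2 3 4 5 6 7

Derivation:
t=0: input=2 -> V=12
t=1: input=3 -> V=0 FIRE
t=2: input=5 -> V=0 FIRE
t=3: input=4 -> V=0 FIRE
t=4: input=4 -> V=0 FIRE
t=5: input=5 -> V=0 FIRE
t=6: input=4 -> V=0 FIRE
t=7: input=3 -> V=0 FIRE
t=8: input=1 -> V=6
t=9: input=2 -> V=16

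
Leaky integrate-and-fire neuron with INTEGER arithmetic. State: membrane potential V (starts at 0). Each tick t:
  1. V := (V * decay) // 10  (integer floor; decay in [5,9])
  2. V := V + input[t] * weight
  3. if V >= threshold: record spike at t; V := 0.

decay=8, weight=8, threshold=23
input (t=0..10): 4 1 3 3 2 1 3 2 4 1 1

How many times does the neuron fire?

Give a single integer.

Answer: 5

Derivation:
t=0: input=4 -> V=0 FIRE
t=1: input=1 -> V=8
t=2: input=3 -> V=0 FIRE
t=3: input=3 -> V=0 FIRE
t=4: input=2 -> V=16
t=5: input=1 -> V=20
t=6: input=3 -> V=0 FIRE
t=7: input=2 -> V=16
t=8: input=4 -> V=0 FIRE
t=9: input=1 -> V=8
t=10: input=1 -> V=14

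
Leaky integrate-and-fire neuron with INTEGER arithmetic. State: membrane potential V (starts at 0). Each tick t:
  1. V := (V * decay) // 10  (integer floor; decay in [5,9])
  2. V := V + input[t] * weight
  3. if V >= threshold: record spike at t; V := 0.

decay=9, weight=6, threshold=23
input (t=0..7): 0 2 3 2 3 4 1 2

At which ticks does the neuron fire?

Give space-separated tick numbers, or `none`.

Answer: 2 4 5

Derivation:
t=0: input=0 -> V=0
t=1: input=2 -> V=12
t=2: input=3 -> V=0 FIRE
t=3: input=2 -> V=12
t=4: input=3 -> V=0 FIRE
t=5: input=4 -> V=0 FIRE
t=6: input=1 -> V=6
t=7: input=2 -> V=17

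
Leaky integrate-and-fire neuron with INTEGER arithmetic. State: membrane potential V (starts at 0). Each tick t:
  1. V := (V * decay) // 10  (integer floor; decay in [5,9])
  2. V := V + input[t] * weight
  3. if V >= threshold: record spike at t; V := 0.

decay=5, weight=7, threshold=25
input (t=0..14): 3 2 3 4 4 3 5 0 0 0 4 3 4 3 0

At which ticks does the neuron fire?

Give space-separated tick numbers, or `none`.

t=0: input=3 -> V=21
t=1: input=2 -> V=24
t=2: input=3 -> V=0 FIRE
t=3: input=4 -> V=0 FIRE
t=4: input=4 -> V=0 FIRE
t=5: input=3 -> V=21
t=6: input=5 -> V=0 FIRE
t=7: input=0 -> V=0
t=8: input=0 -> V=0
t=9: input=0 -> V=0
t=10: input=4 -> V=0 FIRE
t=11: input=3 -> V=21
t=12: input=4 -> V=0 FIRE
t=13: input=3 -> V=21
t=14: input=0 -> V=10

Answer: 2 3 4 6 10 12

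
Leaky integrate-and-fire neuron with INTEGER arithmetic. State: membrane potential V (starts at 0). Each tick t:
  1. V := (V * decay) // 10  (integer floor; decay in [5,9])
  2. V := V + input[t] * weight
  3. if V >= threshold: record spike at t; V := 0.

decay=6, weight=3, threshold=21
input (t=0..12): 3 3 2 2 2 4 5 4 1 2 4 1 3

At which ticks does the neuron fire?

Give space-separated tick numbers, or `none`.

Answer: 6

Derivation:
t=0: input=3 -> V=9
t=1: input=3 -> V=14
t=2: input=2 -> V=14
t=3: input=2 -> V=14
t=4: input=2 -> V=14
t=5: input=4 -> V=20
t=6: input=5 -> V=0 FIRE
t=7: input=4 -> V=12
t=8: input=1 -> V=10
t=9: input=2 -> V=12
t=10: input=4 -> V=19
t=11: input=1 -> V=14
t=12: input=3 -> V=17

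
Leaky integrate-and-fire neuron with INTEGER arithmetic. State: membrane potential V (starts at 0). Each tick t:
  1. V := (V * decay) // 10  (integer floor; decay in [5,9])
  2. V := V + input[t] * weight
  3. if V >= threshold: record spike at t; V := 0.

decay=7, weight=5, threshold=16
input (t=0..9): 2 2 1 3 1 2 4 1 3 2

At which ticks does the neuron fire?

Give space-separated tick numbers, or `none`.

t=0: input=2 -> V=10
t=1: input=2 -> V=0 FIRE
t=2: input=1 -> V=5
t=3: input=3 -> V=0 FIRE
t=4: input=1 -> V=5
t=5: input=2 -> V=13
t=6: input=4 -> V=0 FIRE
t=7: input=1 -> V=5
t=8: input=3 -> V=0 FIRE
t=9: input=2 -> V=10

Answer: 1 3 6 8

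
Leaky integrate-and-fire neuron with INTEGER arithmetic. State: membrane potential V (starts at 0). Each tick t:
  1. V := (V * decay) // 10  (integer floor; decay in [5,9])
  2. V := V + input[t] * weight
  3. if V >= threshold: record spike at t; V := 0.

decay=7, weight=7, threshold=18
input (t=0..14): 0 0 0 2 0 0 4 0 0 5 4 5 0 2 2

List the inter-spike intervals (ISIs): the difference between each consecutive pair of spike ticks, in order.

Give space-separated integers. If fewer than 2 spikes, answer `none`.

t=0: input=0 -> V=0
t=1: input=0 -> V=0
t=2: input=0 -> V=0
t=3: input=2 -> V=14
t=4: input=0 -> V=9
t=5: input=0 -> V=6
t=6: input=4 -> V=0 FIRE
t=7: input=0 -> V=0
t=8: input=0 -> V=0
t=9: input=5 -> V=0 FIRE
t=10: input=4 -> V=0 FIRE
t=11: input=5 -> V=0 FIRE
t=12: input=0 -> V=0
t=13: input=2 -> V=14
t=14: input=2 -> V=0 FIRE

Answer: 3 1 1 3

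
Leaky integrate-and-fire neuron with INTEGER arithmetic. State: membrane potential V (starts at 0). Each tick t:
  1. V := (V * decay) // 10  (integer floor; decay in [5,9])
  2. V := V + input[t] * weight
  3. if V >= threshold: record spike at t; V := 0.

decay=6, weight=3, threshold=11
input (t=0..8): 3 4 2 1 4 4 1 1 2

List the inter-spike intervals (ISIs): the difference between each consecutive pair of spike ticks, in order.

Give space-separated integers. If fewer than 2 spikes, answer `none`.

Answer: 3 1

Derivation:
t=0: input=3 -> V=9
t=1: input=4 -> V=0 FIRE
t=2: input=2 -> V=6
t=3: input=1 -> V=6
t=4: input=4 -> V=0 FIRE
t=5: input=4 -> V=0 FIRE
t=6: input=1 -> V=3
t=7: input=1 -> V=4
t=8: input=2 -> V=8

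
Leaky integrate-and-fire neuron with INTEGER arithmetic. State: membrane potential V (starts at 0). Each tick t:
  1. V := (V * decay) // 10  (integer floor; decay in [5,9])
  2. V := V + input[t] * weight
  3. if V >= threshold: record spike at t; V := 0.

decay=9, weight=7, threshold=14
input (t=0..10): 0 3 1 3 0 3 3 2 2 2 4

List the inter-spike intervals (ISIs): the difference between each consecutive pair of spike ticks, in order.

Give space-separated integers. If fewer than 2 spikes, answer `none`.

t=0: input=0 -> V=0
t=1: input=3 -> V=0 FIRE
t=2: input=1 -> V=7
t=3: input=3 -> V=0 FIRE
t=4: input=0 -> V=0
t=5: input=3 -> V=0 FIRE
t=6: input=3 -> V=0 FIRE
t=7: input=2 -> V=0 FIRE
t=8: input=2 -> V=0 FIRE
t=9: input=2 -> V=0 FIRE
t=10: input=4 -> V=0 FIRE

Answer: 2 2 1 1 1 1 1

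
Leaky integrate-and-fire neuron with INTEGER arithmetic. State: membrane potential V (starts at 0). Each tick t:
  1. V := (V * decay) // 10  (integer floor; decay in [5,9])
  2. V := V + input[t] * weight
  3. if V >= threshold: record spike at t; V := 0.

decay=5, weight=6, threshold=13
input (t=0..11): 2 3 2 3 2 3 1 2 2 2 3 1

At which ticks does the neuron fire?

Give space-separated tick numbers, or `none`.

Answer: 1 3 5 7 9 10

Derivation:
t=0: input=2 -> V=12
t=1: input=3 -> V=0 FIRE
t=2: input=2 -> V=12
t=3: input=3 -> V=0 FIRE
t=4: input=2 -> V=12
t=5: input=3 -> V=0 FIRE
t=6: input=1 -> V=6
t=7: input=2 -> V=0 FIRE
t=8: input=2 -> V=12
t=9: input=2 -> V=0 FIRE
t=10: input=3 -> V=0 FIRE
t=11: input=1 -> V=6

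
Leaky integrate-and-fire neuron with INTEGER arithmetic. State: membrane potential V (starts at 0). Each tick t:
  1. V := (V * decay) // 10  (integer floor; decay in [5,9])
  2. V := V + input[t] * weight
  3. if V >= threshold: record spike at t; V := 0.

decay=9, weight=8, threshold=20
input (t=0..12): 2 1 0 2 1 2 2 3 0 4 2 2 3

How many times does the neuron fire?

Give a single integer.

t=0: input=2 -> V=16
t=1: input=1 -> V=0 FIRE
t=2: input=0 -> V=0
t=3: input=2 -> V=16
t=4: input=1 -> V=0 FIRE
t=5: input=2 -> V=16
t=6: input=2 -> V=0 FIRE
t=7: input=3 -> V=0 FIRE
t=8: input=0 -> V=0
t=9: input=4 -> V=0 FIRE
t=10: input=2 -> V=16
t=11: input=2 -> V=0 FIRE
t=12: input=3 -> V=0 FIRE

Answer: 7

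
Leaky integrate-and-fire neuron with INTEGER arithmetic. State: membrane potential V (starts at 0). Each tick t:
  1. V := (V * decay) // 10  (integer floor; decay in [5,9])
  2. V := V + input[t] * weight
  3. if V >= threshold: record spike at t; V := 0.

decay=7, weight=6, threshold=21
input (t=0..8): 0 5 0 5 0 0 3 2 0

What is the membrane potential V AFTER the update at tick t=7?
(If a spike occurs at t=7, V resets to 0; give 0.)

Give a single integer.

Answer: 0

Derivation:
t=0: input=0 -> V=0
t=1: input=5 -> V=0 FIRE
t=2: input=0 -> V=0
t=3: input=5 -> V=0 FIRE
t=4: input=0 -> V=0
t=5: input=0 -> V=0
t=6: input=3 -> V=18
t=7: input=2 -> V=0 FIRE
t=8: input=0 -> V=0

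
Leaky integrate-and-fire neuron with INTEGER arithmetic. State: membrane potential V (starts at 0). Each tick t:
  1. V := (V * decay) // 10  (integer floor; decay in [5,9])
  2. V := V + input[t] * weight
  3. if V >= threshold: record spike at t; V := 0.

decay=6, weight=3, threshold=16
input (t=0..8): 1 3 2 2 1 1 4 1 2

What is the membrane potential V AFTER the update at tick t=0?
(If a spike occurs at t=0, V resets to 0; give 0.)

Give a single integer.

t=0: input=1 -> V=3
t=1: input=3 -> V=10
t=2: input=2 -> V=12
t=3: input=2 -> V=13
t=4: input=1 -> V=10
t=5: input=1 -> V=9
t=6: input=4 -> V=0 FIRE
t=7: input=1 -> V=3
t=8: input=2 -> V=7

Answer: 3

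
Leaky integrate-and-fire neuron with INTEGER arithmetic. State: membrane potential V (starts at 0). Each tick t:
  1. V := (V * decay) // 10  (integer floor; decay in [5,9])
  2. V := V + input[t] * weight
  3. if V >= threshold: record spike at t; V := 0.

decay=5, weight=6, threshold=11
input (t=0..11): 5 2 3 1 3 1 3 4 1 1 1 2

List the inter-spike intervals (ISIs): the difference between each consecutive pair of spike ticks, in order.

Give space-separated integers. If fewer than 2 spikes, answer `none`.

t=0: input=5 -> V=0 FIRE
t=1: input=2 -> V=0 FIRE
t=2: input=3 -> V=0 FIRE
t=3: input=1 -> V=6
t=4: input=3 -> V=0 FIRE
t=5: input=1 -> V=6
t=6: input=3 -> V=0 FIRE
t=7: input=4 -> V=0 FIRE
t=8: input=1 -> V=6
t=9: input=1 -> V=9
t=10: input=1 -> V=10
t=11: input=2 -> V=0 FIRE

Answer: 1 1 2 2 1 4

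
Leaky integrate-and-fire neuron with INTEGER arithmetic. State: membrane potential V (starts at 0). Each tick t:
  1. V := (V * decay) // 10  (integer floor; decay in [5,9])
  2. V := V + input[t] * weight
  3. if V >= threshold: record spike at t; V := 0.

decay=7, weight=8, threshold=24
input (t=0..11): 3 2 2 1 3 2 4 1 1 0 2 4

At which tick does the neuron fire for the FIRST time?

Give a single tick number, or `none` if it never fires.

t=0: input=3 -> V=0 FIRE
t=1: input=2 -> V=16
t=2: input=2 -> V=0 FIRE
t=3: input=1 -> V=8
t=4: input=3 -> V=0 FIRE
t=5: input=2 -> V=16
t=6: input=4 -> V=0 FIRE
t=7: input=1 -> V=8
t=8: input=1 -> V=13
t=9: input=0 -> V=9
t=10: input=2 -> V=22
t=11: input=4 -> V=0 FIRE

Answer: 0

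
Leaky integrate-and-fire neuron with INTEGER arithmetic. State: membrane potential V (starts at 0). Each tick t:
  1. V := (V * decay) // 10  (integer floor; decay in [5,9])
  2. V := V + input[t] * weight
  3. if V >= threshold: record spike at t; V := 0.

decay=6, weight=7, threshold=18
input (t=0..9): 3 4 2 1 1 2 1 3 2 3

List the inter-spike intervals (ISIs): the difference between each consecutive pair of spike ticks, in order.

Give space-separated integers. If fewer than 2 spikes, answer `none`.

t=0: input=3 -> V=0 FIRE
t=1: input=4 -> V=0 FIRE
t=2: input=2 -> V=14
t=3: input=1 -> V=15
t=4: input=1 -> V=16
t=5: input=2 -> V=0 FIRE
t=6: input=1 -> V=7
t=7: input=3 -> V=0 FIRE
t=8: input=2 -> V=14
t=9: input=3 -> V=0 FIRE

Answer: 1 4 2 2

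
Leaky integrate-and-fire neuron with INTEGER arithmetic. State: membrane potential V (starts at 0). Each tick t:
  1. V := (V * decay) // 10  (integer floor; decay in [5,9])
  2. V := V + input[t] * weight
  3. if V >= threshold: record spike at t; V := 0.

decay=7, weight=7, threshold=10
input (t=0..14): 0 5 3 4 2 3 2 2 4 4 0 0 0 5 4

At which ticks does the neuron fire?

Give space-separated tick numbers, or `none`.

Answer: 1 2 3 4 5 6 7 8 9 13 14

Derivation:
t=0: input=0 -> V=0
t=1: input=5 -> V=0 FIRE
t=2: input=3 -> V=0 FIRE
t=3: input=4 -> V=0 FIRE
t=4: input=2 -> V=0 FIRE
t=5: input=3 -> V=0 FIRE
t=6: input=2 -> V=0 FIRE
t=7: input=2 -> V=0 FIRE
t=8: input=4 -> V=0 FIRE
t=9: input=4 -> V=0 FIRE
t=10: input=0 -> V=0
t=11: input=0 -> V=0
t=12: input=0 -> V=0
t=13: input=5 -> V=0 FIRE
t=14: input=4 -> V=0 FIRE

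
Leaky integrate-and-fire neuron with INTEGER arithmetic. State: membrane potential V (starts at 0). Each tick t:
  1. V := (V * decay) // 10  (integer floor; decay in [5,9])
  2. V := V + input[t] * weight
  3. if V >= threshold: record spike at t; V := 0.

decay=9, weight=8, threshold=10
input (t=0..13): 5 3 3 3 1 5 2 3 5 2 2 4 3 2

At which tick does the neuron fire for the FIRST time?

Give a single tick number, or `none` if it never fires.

Answer: 0

Derivation:
t=0: input=5 -> V=0 FIRE
t=1: input=3 -> V=0 FIRE
t=2: input=3 -> V=0 FIRE
t=3: input=3 -> V=0 FIRE
t=4: input=1 -> V=8
t=5: input=5 -> V=0 FIRE
t=6: input=2 -> V=0 FIRE
t=7: input=3 -> V=0 FIRE
t=8: input=5 -> V=0 FIRE
t=9: input=2 -> V=0 FIRE
t=10: input=2 -> V=0 FIRE
t=11: input=4 -> V=0 FIRE
t=12: input=3 -> V=0 FIRE
t=13: input=2 -> V=0 FIRE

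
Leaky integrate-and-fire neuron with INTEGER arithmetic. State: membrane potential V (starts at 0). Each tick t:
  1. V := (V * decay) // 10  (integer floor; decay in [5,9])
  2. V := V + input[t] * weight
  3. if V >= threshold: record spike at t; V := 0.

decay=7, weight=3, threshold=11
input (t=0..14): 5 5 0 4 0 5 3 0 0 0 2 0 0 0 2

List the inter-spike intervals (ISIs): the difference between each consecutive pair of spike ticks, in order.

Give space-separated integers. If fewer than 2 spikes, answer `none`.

Answer: 1 2 2

Derivation:
t=0: input=5 -> V=0 FIRE
t=1: input=5 -> V=0 FIRE
t=2: input=0 -> V=0
t=3: input=4 -> V=0 FIRE
t=4: input=0 -> V=0
t=5: input=5 -> V=0 FIRE
t=6: input=3 -> V=9
t=7: input=0 -> V=6
t=8: input=0 -> V=4
t=9: input=0 -> V=2
t=10: input=2 -> V=7
t=11: input=0 -> V=4
t=12: input=0 -> V=2
t=13: input=0 -> V=1
t=14: input=2 -> V=6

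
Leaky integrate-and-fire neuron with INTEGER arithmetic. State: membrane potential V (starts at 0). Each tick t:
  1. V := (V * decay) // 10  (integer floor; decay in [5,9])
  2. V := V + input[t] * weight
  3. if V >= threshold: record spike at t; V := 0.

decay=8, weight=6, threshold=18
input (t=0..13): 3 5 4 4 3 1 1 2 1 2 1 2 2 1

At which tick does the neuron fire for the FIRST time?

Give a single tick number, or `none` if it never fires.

t=0: input=3 -> V=0 FIRE
t=1: input=5 -> V=0 FIRE
t=2: input=4 -> V=0 FIRE
t=3: input=4 -> V=0 FIRE
t=4: input=3 -> V=0 FIRE
t=5: input=1 -> V=6
t=6: input=1 -> V=10
t=7: input=2 -> V=0 FIRE
t=8: input=1 -> V=6
t=9: input=2 -> V=16
t=10: input=1 -> V=0 FIRE
t=11: input=2 -> V=12
t=12: input=2 -> V=0 FIRE
t=13: input=1 -> V=6

Answer: 0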